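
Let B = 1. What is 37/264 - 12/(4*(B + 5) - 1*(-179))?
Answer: 4343/53592 ≈ 0.081038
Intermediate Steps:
37/264 - 12/(4*(B + 5) - 1*(-179)) = 37/264 - 12/(4*(1 + 5) - 1*(-179)) = 37*(1/264) - 12/(4*6 + 179) = 37/264 - 12/(24 + 179) = 37/264 - 12/203 = 4343/53592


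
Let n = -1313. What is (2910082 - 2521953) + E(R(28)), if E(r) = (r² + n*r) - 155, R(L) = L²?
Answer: -26762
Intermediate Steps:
E(r) = -155 + r² - 1313*r (E(r) = (r² - 1313*r) - 155 = -155 + r² - 1313*r)
(2910082 - 2521953) + E(R(28)) = (2910082 - 2521953) + (-155 + (28²)² - 1313*28²) = 388129 + (-155 + 784² - 1313*784) = 388129 + (-155 + 614656 - 1029392) = 388129 - 414891 = -26762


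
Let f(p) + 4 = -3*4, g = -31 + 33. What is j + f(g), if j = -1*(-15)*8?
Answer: 104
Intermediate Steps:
g = 2
f(p) = -16 (f(p) = -4 - 3*4 = -4 - 12 = -16)
j = 120 (j = 15*8 = 120)
j + f(g) = 120 - 16 = 104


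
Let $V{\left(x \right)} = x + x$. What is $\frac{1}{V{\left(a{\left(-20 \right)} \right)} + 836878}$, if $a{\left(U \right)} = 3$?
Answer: $\frac{1}{836884} \approx 1.1949 \cdot 10^{-6}$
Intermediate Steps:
$V{\left(x \right)} = 2 x$
$\frac{1}{V{\left(a{\left(-20 \right)} \right)} + 836878} = \frac{1}{2 \cdot 3 + 836878} = \frac{1}{6 + 836878} = \frac{1}{836884}$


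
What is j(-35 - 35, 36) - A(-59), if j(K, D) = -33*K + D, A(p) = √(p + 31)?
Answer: 2346 - 2*I*√7 ≈ 2346.0 - 5.2915*I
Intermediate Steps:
A(p) = √(31 + p)
j(K, D) = D - 33*K
j(-35 - 35, 36) - A(-59) = (36 - 33*(-35 - 35)) - √(31 - 59) = (36 - 33*(-70)) - √(-28) = (36 + 2310) - 2*I*√7 = 2346 - 2*I*√7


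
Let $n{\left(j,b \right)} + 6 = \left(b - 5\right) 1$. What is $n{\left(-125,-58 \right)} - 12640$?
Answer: $-12709$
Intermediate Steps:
$n{\left(j,b \right)} = -11 + b$ ($n{\left(j,b \right)} = -6 + \left(b - 5\right) 1 = -6 + \left(-5 + b\right) 1 = -6 + \left(-5 + b\right) = -11 + b$)
$n{\left(-125,-58 \right)} - 12640 = \left(-11 - 58\right) - 12640 = -69 - 12640 = -12709$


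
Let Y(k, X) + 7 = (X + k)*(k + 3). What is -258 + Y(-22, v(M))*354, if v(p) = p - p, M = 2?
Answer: 145236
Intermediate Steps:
v(p) = 0
Y(k, X) = -7 + (3 + k)*(X + k) (Y(k, X) = -7 + (X + k)*(k + 3) = -7 + (X + k)*(3 + k) = -7 + (3 + k)*(X + k))
-258 + Y(-22, v(M))*354 = -258 + (-7 + (-22)² + 3*0 + 3*(-22) + 0*(-22))*354 = -258 + (-7 + 484 + 0 - 66 + 0)*354 = -258 + 411*354 = -258 + 145494 = 145236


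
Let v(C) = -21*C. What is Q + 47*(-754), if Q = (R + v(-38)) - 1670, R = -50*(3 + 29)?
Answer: -37910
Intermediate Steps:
R = -1600 (R = -50*32 = -1600)
Q = -2472 (Q = (-1600 - 21*(-38)) - 1670 = (-1600 + 798) - 1670 = -802 - 1670 = -2472)
Q + 47*(-754) = -2472 + 47*(-754) = -2472 - 35438 = -37910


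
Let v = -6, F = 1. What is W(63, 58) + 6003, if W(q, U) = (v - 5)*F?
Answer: 5992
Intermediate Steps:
W(q, U) = -11 (W(q, U) = (-6 - 5)*1 = -11*1 = -11)
W(63, 58) + 6003 = -11 + 6003 = 5992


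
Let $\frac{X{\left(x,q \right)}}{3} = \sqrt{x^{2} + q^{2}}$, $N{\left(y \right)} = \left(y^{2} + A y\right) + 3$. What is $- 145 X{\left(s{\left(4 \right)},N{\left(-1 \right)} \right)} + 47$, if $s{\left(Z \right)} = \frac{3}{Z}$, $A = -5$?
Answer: $47 - \frac{1305 \sqrt{145}}{4} \approx -3881.6$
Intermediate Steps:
$N{\left(y \right)} = 3 + y^{2} - 5 y$ ($N{\left(y \right)} = \left(y^{2} - 5 y\right) + 3 = 3 + y^{2} - 5 y$)
$X{\left(x,q \right)} = 3 \sqrt{q^{2} + x^{2}}$ ($X{\left(x,q \right)} = 3 \sqrt{x^{2} + q^{2}} = 3 \sqrt{q^{2} + x^{2}}$)
$- 145 X{\left(s{\left(4 \right)},N{\left(-1 \right)} \right)} + 47 = - 145 \cdot 3 \sqrt{\left(3 + \left(-1\right)^{2} - -5\right)^{2} + \left(\frac{3}{4}\right)^{2}} + 47 = - 145 \cdot 3 \sqrt{\left(3 + 1 + 5\right)^{2} + \left(3 \cdot \frac{1}{4}\right)^{2}} + 47 = - 145 \cdot 3 \sqrt{9^{2} + \left(\frac{3}{4}\right)^{2}} + 47 = - 145 \cdot 3 \sqrt{81 + \frac{9}{16}} + 47 = - 145 \cdot 3 \sqrt{\frac{1305}{16}} + 47 = - 145 \cdot 3 \frac{3 \sqrt{145}}{4} + 47 = - 145 \frac{9 \sqrt{145}}{4} + 47 = - \frac{1305 \sqrt{145}}{4} + 47 = 47 - \frac{1305 \sqrt{145}}{4}$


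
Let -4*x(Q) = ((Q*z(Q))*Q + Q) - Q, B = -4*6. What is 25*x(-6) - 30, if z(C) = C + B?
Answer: 6720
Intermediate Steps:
B = -24
z(C) = -24 + C (z(C) = C - 24 = -24 + C)
x(Q) = -Q**2*(-24 + Q)/4 (x(Q) = -(((Q*(-24 + Q))*Q + Q) - Q)/4 = -((Q**2*(-24 + Q) + Q) - Q)/4 = -((Q + Q**2*(-24 + Q)) - Q)/4 = -Q**2*(-24 + Q)/4)
25*x(-6) - 30 = 25*((1/4)*(-6)**2*(24 - 1*(-6))) - 30 = 25*((1/4)*36*(24 + 6)) - 30 = 25*((1/4)*36*30) - 30 = 25*270 - 30 = 6750 - 30 = 6720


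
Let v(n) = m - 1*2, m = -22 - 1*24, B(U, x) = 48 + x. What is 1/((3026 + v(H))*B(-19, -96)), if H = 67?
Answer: -1/142944 ≈ -6.9957e-6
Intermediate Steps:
m = -46 (m = -22 - 24 = -46)
v(n) = -48 (v(n) = -46 - 1*2 = -46 - 2 = -48)
1/((3026 + v(H))*B(-19, -96)) = 1/((3026 - 48)*(48 - 96)) = 1/(2978*(-48)) = (1/2978)*(-1/48) = -1/142944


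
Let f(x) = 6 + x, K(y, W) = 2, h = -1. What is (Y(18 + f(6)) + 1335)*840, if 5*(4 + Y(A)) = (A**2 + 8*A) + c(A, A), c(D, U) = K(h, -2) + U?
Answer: 1314936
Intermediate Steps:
c(D, U) = 2 + U
Y(A) = -18/5 + A**2/5 + 9*A/5 (Y(A) = -4 + ((A**2 + 8*A) + (2 + A))/5 = -4 + (2 + A**2 + 9*A)/5 = -4 + (2/5 + A**2/5 + 9*A/5) = -18/5 + A**2/5 + 9*A/5)
(Y(18 + f(6)) + 1335)*840 = ((-18/5 + (18 + (6 + 6))**2/5 + 9*(18 + (6 + 6))/5) + 1335)*840 = ((-18/5 + (18 + 12)**2/5 + 9*(18 + 12)/5) + 1335)*840 = ((-18/5 + (1/5)*30**2 + (9/5)*30) + 1335)*840 = ((-18/5 + (1/5)*900 + 54) + 1335)*840 = ((-18/5 + 180 + 54) + 1335)*840 = (1152/5 + 1335)*840 = (7827/5)*840 = 1314936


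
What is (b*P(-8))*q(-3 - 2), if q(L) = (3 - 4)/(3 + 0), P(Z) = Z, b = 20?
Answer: 160/3 ≈ 53.333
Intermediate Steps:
q(L) = -1/3
(b*P(-8))*q(-3 - 2) = (20*(-8))*(-1/3) = -160*(-1/3) = 160/3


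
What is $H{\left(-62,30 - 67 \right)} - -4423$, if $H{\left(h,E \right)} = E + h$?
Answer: $4324$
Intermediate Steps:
$H{\left(-62,30 - 67 \right)} - -4423 = \left(\left(30 - 67\right) - 62\right) - -4423 = \left(-37 - 62\right) + 4423 = -99 + 4423 = 4324$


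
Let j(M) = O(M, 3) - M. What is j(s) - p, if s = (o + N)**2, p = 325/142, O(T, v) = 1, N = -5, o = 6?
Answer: -325/142 ≈ -2.2887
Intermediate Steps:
p = 325/142 (p = 325*(1/142) = 325/142 ≈ 2.2887)
s = 1 (s = (6 - 5)**2 = 1**2 = 1)
j(M) = 1 - M
j(s) - p = (1 - 1*1) - 1*325/142 = (1 - 1) - 325/142 = 0 - 325/142 = -325/142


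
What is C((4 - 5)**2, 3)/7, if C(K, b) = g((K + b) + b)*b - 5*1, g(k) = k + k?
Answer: 37/7 ≈ 5.2857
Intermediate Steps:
g(k) = 2*k
C(K, b) = -5 + b*(2*K + 4*b) (C(K, b) = (2*((K + b) + b))*b - 5*1 = (2*(K + 2*b))*b - 5 = (2*K + 4*b)*b - 5 = b*(2*K + 4*b) - 5 = -5 + b*(2*K + 4*b))
C((4 - 5)**2, 3)/7 = (-5 + 2*3*((4 - 5)**2 + 2*3))/7 = (-5 + 2*3*((-1)**2 + 6))*(1/7) = (-5 + 2*3*(1 + 6))*(1/7) = (-5 + 2*3*7)*(1/7) = (-5 + 42)*(1/7) = 37*(1/7) = 37/7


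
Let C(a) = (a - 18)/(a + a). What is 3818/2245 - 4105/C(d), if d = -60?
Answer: -184264866/29185 ≈ -6313.7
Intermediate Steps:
C(a) = (-18 + a)/(2*a) (C(a) = (-18 + a)/((2*a)) = (-18 + a)*(1/(2*a)) = (-18 + a)/(2*a))
3818/2245 - 4105/C(d) = 3818/2245 - 4105*(-120/(-18 - 60)) = 3818*(1/2245) - 4105/((½)*(-1/60)*(-78)) = 3818/2245 - 4105/13/20 = 3818/2245 - 4105*20/13 = 3818/2245 - 82100/13 = -184264866/29185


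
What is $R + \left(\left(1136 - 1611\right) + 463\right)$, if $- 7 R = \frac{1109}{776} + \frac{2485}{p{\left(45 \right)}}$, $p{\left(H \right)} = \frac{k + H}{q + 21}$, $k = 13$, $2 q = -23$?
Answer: $- \frac{11082207}{157528} \approx -70.351$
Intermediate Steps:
$q = - \frac{23}{2}$ ($q = \frac{1}{2} \left(-23\right) = - \frac{23}{2} \approx -11.5$)
$p{\left(H \right)} = \frac{26}{19} + \frac{2 H}{19}$ ($p{\left(H \right)} = \frac{13 + H}{- \frac{23}{2} + 21} = \frac{13 + H}{\frac{19}{2}} = \left(13 + H\right) \frac{2}{19} = \frac{26}{19} + \frac{2 H}{19}$)
$R = - \frac{9191871}{157528}$ ($R = - \frac{\frac{1109}{776} + \frac{2485}{\frac{26}{19} + \frac{2}{19} \cdot 45}}{7} = - \frac{1109 \cdot \frac{1}{776} + \frac{2485}{\frac{26}{19} + \frac{90}{19}}}{7} = - \frac{\frac{1109}{776} + \frac{2485}{\frac{116}{19}}}{7} = - \frac{\frac{1109}{776} + 2485 \cdot \frac{19}{116}}{7} = - \frac{\frac{1109}{776} + \frac{47215}{116}}{7} = \left(- \frac{1}{7}\right) \frac{9191871}{22504} = - \frac{9191871}{157528} \approx -58.351$)
$R + \left(\left(1136 - 1611\right) + 463\right) = - \frac{9191871}{157528} + \left(\left(1136 - 1611\right) + 463\right) = - \frac{9191871}{157528} + \left(-475 + 463\right) = - \frac{9191871}{157528} - 12 = - \frac{11082207}{157528}$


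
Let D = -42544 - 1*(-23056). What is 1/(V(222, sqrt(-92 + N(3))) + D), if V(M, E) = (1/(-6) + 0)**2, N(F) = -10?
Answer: -36/701567 ≈ -5.1314e-5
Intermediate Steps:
V(M, E) = 1/36 (V(M, E) = (-1/6 + 0)**2 = (-1/6)**2 = 1/36)
D = -19488 (D = -42544 + 23056 = -19488)
1/(V(222, sqrt(-92 + N(3))) + D) = 1/(1/36 - 19488) = 1/(-701567/36) = -36/701567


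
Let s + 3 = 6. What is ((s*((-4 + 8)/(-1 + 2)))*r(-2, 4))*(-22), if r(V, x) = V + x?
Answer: -528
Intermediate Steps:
s = 3 (s = -3 + 6 = 3)
((s*((-4 + 8)/(-1 + 2)))*r(-2, 4))*(-22) = ((3*((-4 + 8)/(-1 + 2)))*(-2 + 4))*(-22) = ((3*(4/1))*2)*(-22) = ((3*(4*1))*2)*(-22) = ((3*4)*2)*(-22) = (12*2)*(-22) = 24*(-22) = -528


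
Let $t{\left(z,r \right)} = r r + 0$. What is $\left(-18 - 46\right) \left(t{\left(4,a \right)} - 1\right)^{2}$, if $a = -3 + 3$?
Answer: $-64$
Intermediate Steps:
$a = 0$
$t{\left(z,r \right)} = r^{2}$ ($t{\left(z,r \right)} = r^{2} + 0 = r^{2}$)
$\left(-18 - 46\right) \left(t{\left(4,a \right)} - 1\right)^{2} = \left(-18 - 46\right) \left(0^{2} - 1\right)^{2} = - 64 \left(0 - 1\right)^{2} = - 64 \left(-1\right)^{2} = \left(-64\right) 1 = -64$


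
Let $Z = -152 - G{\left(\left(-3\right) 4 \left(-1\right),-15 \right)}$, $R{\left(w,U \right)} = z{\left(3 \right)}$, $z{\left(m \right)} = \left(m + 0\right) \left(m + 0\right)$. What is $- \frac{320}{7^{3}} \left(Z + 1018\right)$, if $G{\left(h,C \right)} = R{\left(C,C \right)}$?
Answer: $- \frac{274240}{343} \approx -799.53$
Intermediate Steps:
$z{\left(m \right)} = m^{2}$ ($z{\left(m \right)} = m m = m^{2}$)
$R{\left(w,U \right)} = 9$ ($R{\left(w,U \right)} = 3^{2} = 9$)
$G{\left(h,C \right)} = 9$
$Z = -161$ ($Z = -152 - 9 = -161$)
$- \frac{320}{7^{3}} \left(Z + 1018\right) = - \frac{320}{7^{3}} \left(-161 + 1018\right) = - \frac{320}{343} \cdot 857 = \left(-320\right) \frac{1}{343} \cdot 857 = \left(- \frac{320}{343}\right) 857 = - \frac{274240}{343}$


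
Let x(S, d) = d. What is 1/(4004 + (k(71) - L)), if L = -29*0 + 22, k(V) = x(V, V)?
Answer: 1/4053 ≈ 0.00024673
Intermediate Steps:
k(V) = V
L = 22 (L = 0 + 22 = 22)
1/(4004 + (k(71) - L)) = 1/(4004 + (71 - 1*22)) = 1/(4004 + (71 - 22)) = 1/(4004 + 49) = 1/4053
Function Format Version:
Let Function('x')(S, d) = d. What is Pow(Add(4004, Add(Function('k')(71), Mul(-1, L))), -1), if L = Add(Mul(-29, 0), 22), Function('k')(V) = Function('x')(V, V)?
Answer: Rational(1, 4053) ≈ 0.00024673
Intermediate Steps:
Function('k')(V) = V
L = 22 (L = Add(0, 22) = 22)
Pow(Add(4004, Add(Function('k')(71), Mul(-1, L))), -1) = Pow(Add(4004, Add(71, Mul(-1, 22))), -1) = Pow(Add(4004, Add(71, -22)), -1) = Pow(Add(4004, 49), -1) = Pow(4053, -1) = Rational(1, 4053)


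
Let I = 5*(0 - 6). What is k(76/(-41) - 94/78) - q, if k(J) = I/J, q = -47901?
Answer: 234331761/4891 ≈ 47911.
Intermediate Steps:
I = -30 (I = 5*(-6) = -30)
k(J) = -30/J
k(76/(-41) - 94/78) - q = -30/(76/(-41) - 94/78) - 1*(-47901) = -30/(76*(-1/41) - 94*1/78) + 47901 = -30/(-76/41 - 47/39) + 47901 = -30/(-4891/1599) + 47901 = -30*(-1599/4891) + 47901 = 47970/4891 + 47901 = 234331761/4891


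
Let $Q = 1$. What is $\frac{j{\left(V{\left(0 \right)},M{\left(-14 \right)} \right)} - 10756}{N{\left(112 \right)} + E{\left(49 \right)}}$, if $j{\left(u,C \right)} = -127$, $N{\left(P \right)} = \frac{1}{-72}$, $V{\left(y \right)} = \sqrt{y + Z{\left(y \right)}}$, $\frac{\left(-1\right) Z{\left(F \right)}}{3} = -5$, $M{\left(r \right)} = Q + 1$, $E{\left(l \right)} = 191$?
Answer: $- \frac{783576}{13751} \approx -56.983$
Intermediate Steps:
$M{\left(r \right)} = 2$ ($M{\left(r \right)} = 1 + 1 = 2$)
$Z{\left(F \right)} = 15$ ($Z{\left(F \right)} = \left(-3\right) \left(-5\right) = 15$)
$V{\left(y \right)} = \sqrt{15 + y}$ ($V{\left(y \right)} = \sqrt{y + 15} = \sqrt{15 + y}$)
$N{\left(P \right)} = - \frac{1}{72}$
$\frac{j{\left(V{\left(0 \right)},M{\left(-14 \right)} \right)} - 10756}{N{\left(112 \right)} + E{\left(49 \right)}} = \frac{-127 - 10756}{- \frac{1}{72} + 191} = - \frac{10883}{\frac{13751}{72}} = \left(-10883\right) \frac{72}{13751} = - \frac{783576}{13751}$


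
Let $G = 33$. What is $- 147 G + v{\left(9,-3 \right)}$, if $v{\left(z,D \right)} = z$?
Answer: $-4842$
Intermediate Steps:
$- 147 G + v{\left(9,-3 \right)} = \left(-147\right) 33 + 9 = -4851 + 9 = -4842$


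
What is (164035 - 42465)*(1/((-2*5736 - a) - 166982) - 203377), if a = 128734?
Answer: -3797541287113445/153594 ≈ -2.4725e+10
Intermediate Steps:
(164035 - 42465)*(1/((-2*5736 - a) - 166982) - 203377) = (164035 - 42465)*(1/((-2*5736 - 1*128734) - 166982) - 203377) = 121570*(1/((-11472 - 128734) - 166982) - 203377) = 121570*(1/(-140206 - 166982) - 203377) = 121570*(1/(-307188) - 203377) = 121570*(-1/307188 - 203377) = 121570*(-62474973877/307188) = -3797541287113445/153594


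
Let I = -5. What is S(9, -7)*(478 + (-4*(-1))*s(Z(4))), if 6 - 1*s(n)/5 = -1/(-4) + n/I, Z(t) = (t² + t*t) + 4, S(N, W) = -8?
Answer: -5896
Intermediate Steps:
Z(t) = 4 + 2*t² (Z(t) = (t² + t²) + 4 = 2*t² + 4 = 4 + 2*t²)
s(n) = 115/4 + n (s(n) = 30 - 5*(-1/(-4) + n/(-5)) = 30 - 5*(-1*(-¼) + n*(-⅕)) = 30 - 5*(¼ - n/5) = 30 + (-5/4 + n) = 115/4 + n)
S(9, -7)*(478 + (-4*(-1))*s(Z(4))) = -8*(478 + (-4*(-1))*(115/4 + (4 + 2*4²))) = -8*(478 + 4*(115/4 + (4 + 2*16))) = -8*(478 + 4*(115/4 + (4 + 32))) = -8*(478 + 4*(115/4 + 36)) = -8*(478 + 4*(259/4)) = -8*(478 + 259) = -8*737 = -5896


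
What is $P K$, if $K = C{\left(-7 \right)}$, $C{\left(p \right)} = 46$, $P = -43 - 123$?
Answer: $-7636$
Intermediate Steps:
$P = -166$ ($P = -43 - 123 = -166$)
$K = 46$
$P K = \left(-166\right) 46 = -7636$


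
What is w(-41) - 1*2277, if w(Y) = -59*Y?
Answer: 142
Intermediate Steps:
w(-41) - 1*2277 = -59*(-41) - 1*2277 = 2419 - 2277 = 142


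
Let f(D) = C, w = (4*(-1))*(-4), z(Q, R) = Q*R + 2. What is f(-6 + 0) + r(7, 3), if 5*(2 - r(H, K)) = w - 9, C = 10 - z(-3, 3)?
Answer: 88/5 ≈ 17.600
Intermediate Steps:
z(Q, R) = 2 + Q*R
w = 16 (w = -4*(-4) = 16)
C = 17 (C = 10 - (2 - 3*3) = 10 - (2 - 9) = 10 - 1*(-7) = 10 + 7 = 17)
r(H, K) = 3/5 (r(H, K) = 2 - (16 - 9)/5 = 2 - 1/5*7 = 2 - 7/5 = 3/5)
f(D) = 17
f(-6 + 0) + r(7, 3) = 17 + 3/5 = 88/5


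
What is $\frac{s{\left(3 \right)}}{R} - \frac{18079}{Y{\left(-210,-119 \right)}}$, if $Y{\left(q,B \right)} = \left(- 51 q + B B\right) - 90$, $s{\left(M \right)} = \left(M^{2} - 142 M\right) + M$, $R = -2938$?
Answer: $- \frac{21428384}{36403289} \approx -0.58864$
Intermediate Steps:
$s{\left(M \right)} = M^{2} - 141 M$
$Y{\left(q,B \right)} = -90 + B^{2} - 51 q$ ($Y{\left(q,B \right)} = \left(- 51 q + B^{2}\right) + \left(-106 + 16\right) = \left(B^{2} - 51 q\right) - 90 = -90 + B^{2} - 51 q$)
$\frac{s{\left(3 \right)}}{R} - \frac{18079}{Y{\left(-210,-119 \right)}} = \frac{3 \left(-141 + 3\right)}{-2938} - \frac{18079}{-90 + \left(-119\right)^{2} - -10710} = 3 \left(-138\right) \left(- \frac{1}{2938}\right) - \frac{18079}{-90 + 14161 + 10710} = \left(-414\right) \left(- \frac{1}{2938}\right) - \frac{18079}{24781} = \frac{207}{1469} - \frac{18079}{24781} = - \frac{21428384}{36403289}$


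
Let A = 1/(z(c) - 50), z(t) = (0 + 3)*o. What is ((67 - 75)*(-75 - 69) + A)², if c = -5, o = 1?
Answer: 2931464449/2209 ≈ 1.3271e+6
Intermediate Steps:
z(t) = 3 (z(t) = (0 + 3)*1 = 3*1 = 3)
A = -1/47 (A = 1/(3 - 50) = 1/(-47) = -1/47 ≈ -0.021277)
((67 - 75)*(-75 - 69) + A)² = ((67 - 75)*(-75 - 69) - 1/47)² = (-8*(-144) - 1/47)² = (1152 - 1/47)² = (54143/47)² = 2931464449/2209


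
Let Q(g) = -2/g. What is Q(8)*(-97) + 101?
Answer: 501/4 ≈ 125.25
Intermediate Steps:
Q(8)*(-97) + 101 = -2/8*(-97) + 101 = -2*⅛*(-97) + 101 = -¼*(-97) + 101 = 97/4 + 101 = 501/4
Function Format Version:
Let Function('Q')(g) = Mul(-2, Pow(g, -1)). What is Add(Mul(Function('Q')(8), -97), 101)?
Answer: Rational(501, 4) ≈ 125.25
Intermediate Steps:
Add(Mul(Function('Q')(8), -97), 101) = Add(Mul(Mul(-2, Pow(8, -1)), -97), 101) = Add(Mul(Mul(-2, Rational(1, 8)), -97), 101) = Add(Mul(Rational(-1, 4), -97), 101) = Add(Rational(97, 4), 101) = Rational(501, 4)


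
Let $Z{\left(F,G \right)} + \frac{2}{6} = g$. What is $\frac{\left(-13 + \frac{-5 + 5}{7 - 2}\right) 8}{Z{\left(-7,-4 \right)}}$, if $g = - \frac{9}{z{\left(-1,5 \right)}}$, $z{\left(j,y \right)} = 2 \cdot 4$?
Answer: $\frac{2496}{35} \approx 71.314$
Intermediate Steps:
$z{\left(j,y \right)} = 8$
$g = - \frac{9}{8} \approx -1.125$
$Z{\left(F,G \right)} = - \frac{35}{24}$ ($Z{\left(F,G \right)} = - \frac{1}{3} - \frac{9}{8} = - \frac{35}{24}$)
$\frac{\left(-13 + \frac{-5 + 5}{7 - 2}\right) 8}{Z{\left(-7,-4 \right)}} = \frac{\left(-13 + \frac{-5 + 5}{7 - 2}\right) 8}{- \frac{35}{24}} = - \frac{24 \left(-13 + \frac{0}{5}\right) 8}{35} = - \frac{24 \left(-13 + 0 \cdot \frac{1}{5}\right) 8}{35} = - \frac{24 \left(-13 + 0\right) 8}{35} = - \frac{24 \left(\left(-13\right) 8\right)}{35} = \left(- \frac{24}{35}\right) \left(-104\right) = \frac{2496}{35}$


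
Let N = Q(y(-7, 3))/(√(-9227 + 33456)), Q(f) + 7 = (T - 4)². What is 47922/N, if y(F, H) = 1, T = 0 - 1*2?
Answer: 47922*√24229/29 ≈ 2.5722e+5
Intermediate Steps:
T = -2 (T = 0 - 2 = -2)
Q(f) = 29 (Q(f) = -7 + (-2 - 4)² = -7 + (-6)² = -7 + 36 = 29)
N = 29*√24229/24229 (N = 29/(√(-9227 + 33456)) = 29/(√24229) = 29*(√24229/24229) = 29*√24229/24229 ≈ 0.18631)
47922/N = 47922/((29*√24229/24229)) = 47922*(√24229/29) = 47922*√24229/29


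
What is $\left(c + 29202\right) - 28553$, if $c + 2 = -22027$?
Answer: $-21380$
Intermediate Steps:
$c = -22029$ ($c = -2 - 22027 = -22029$)
$\left(c + 29202\right) - 28553 = \left(-22029 + 29202\right) - 28553 = 7173 - 28553 = -21380$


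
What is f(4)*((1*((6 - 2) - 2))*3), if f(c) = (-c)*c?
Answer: -96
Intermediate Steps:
f(c) = -c²
f(4)*((1*((6 - 2) - 2))*3) = (-1*4²)*((1*((6 - 2) - 2))*3) = (-1*16)*((1*(4 - 2))*3) = -16*1*2*3 = -32*3 = -16*6 = -96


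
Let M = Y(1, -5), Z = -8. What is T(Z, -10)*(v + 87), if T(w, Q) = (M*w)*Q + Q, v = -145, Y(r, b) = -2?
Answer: 9860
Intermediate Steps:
M = -2
T(w, Q) = Q - 2*Q*w (T(w, Q) = (-2*w)*Q + Q = -2*Q*w + Q = Q - 2*Q*w)
T(Z, -10)*(v + 87) = (-10*(1 - 2*(-8)))*(-145 + 87) = -10*(1 + 16)*(-58) = -10*17*(-58) = -170*(-58) = 9860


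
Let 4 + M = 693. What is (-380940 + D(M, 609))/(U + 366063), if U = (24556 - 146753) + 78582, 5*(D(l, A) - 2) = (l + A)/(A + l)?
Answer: -1904689/1612240 ≈ -1.1814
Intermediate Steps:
M = 689 (M = -4 + 693 = 689)
D(l, A) = 11/5 (D(l, A) = 2 + ((l + A)/(A + l))/5 = 2 + ((A + l)/(A + l))/5 = 2 + (1/5)*1 = 2 + 1/5 = 11/5)
U = -43615 (U = -122197 + 78582 = -43615)
(-380940 + D(M, 609))/(U + 366063) = (-380940 + 11/5)/(-43615 + 366063) = -1904689/5/322448 = -1904689/5*1/322448 = -1904689/1612240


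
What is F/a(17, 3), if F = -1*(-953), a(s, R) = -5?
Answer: -953/5 ≈ -190.60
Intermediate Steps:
F = 953
F/a(17, 3) = 953/(-5) = 953*(-⅕) = -953/5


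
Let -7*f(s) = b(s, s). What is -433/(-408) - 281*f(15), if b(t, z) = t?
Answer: 1722751/2856 ≈ 603.20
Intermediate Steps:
f(s) = -s/7
-433/(-408) - 281*f(15) = -433/(-408) - (-281)*15/7 = -433*(-1/408) - 281*(-15/7) = 433/408 + 4215/7 = 1722751/2856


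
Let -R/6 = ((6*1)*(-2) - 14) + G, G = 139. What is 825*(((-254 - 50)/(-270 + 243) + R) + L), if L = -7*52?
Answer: -7653250/9 ≈ -8.5036e+5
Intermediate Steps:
L = -364
R = -678 (R = -6*(((6*1)*(-2) - 14) + 139) = -6*((6*(-2) - 14) + 139) = -6*((-12 - 14) + 139) = -6*(-26 + 139) = -6*113 = -678)
825*(((-254 - 50)/(-270 + 243) + R) + L) = 825*(((-254 - 50)/(-270 + 243) - 678) - 364) = 825*((-304/(-27) - 678) - 364) = 825*((-304*(-1/27) - 678) - 364) = 825*((304/27 - 678) - 364) = 825*(-18002/27 - 364) = 825*(-27830/27) = -7653250/9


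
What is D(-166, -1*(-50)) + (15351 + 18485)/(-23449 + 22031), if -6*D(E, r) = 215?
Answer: -253943/4254 ≈ -59.695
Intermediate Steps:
D(E, r) = -215/6 (D(E, r) = -1/6*215 = -215/6)
D(-166, -1*(-50)) + (15351 + 18485)/(-23449 + 22031) = -215/6 + (15351 + 18485)/(-23449 + 22031) = -215/6 + 33836/(-1418) = -215/6 + 33836*(-1/1418) = -215/6 - 16918/709 = -253943/4254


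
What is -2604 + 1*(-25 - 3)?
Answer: -2632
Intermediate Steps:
-2604 + 1*(-25 - 3) = -2604 + 1*(-28) = -2604 - 28 = -2632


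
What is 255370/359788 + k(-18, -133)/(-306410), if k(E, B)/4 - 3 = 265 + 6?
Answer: 1497184501/2120050790 ≈ 0.70620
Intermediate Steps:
k(E, B) = 1096 (k(E, B) = 12 + 4*(265 + 6) = 12 + 4*271 = 12 + 1084 = 1096)
255370/359788 + k(-18, -133)/(-306410) = 255370/359788 + 1096/(-306410) = 255370*(1/359788) + 1096*(-1/306410) = 127685/179894 - 548/153205 = 1497184501/2120050790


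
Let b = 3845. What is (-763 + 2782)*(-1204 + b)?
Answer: 5332179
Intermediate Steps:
(-763 + 2782)*(-1204 + b) = (-763 + 2782)*(-1204 + 3845) = 2019*2641 = 5332179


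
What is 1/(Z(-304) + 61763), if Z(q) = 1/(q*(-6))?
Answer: 1824/112655713 ≈ 1.6191e-5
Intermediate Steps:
Z(q) = -1/(6*q) (Z(q) = 1/(-6*q) = -1/(6*q))
1/(Z(-304) + 61763) = 1/(-⅙/(-304) + 61763) = 1/(-⅙*(-1/304) + 61763) = 1/(1/1824 + 61763) = 1/(112655713/1824) = 1824/112655713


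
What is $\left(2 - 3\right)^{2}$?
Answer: $1$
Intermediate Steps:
$\left(2 - 3\right)^{2} = \left(-1\right)^{2} = 1$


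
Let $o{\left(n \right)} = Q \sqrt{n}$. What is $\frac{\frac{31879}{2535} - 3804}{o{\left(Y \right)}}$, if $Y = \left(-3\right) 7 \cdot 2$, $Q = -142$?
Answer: $- \frac{9611261 i \sqrt{42}}{15118740} \approx - 4.1199 i$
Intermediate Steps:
$Y = -42$ ($Y = \left(-21\right) 2 = -42$)
$o{\left(n \right)} = - 142 \sqrt{n}$
$\frac{\frac{31879}{2535} - 3804}{o{\left(Y \right)}} = \frac{\frac{31879}{2535} - 3804}{\left(-142\right) \sqrt{-42}} = \frac{31879 \cdot \frac{1}{2535} - 3804}{\left(-142\right) i \sqrt{42}} = \frac{\frac{31879}{2535} - 3804}{\left(-142\right) i \sqrt{42}} = - \frac{9611261 \frac{i \sqrt{42}}{5964}}{2535} = - \frac{9611261 i \sqrt{42}}{15118740}$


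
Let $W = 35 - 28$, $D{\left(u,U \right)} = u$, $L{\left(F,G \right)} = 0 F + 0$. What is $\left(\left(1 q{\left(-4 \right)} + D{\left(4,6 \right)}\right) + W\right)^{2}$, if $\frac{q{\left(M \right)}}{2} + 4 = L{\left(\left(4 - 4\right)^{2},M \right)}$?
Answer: $9$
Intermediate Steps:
$L{\left(F,G \right)} = 0$ ($L{\left(F,G \right)} = 0 + 0 = 0$)
$q{\left(M \right)} = -8$ ($q{\left(M \right)} = -8 + 2 \cdot 0 = -8 + 0 = -8$)
$W = 7$
$\left(\left(1 q{\left(-4 \right)} + D{\left(4,6 \right)}\right) + W\right)^{2} = \left(\left(1 \left(-8\right) + 4\right) + 7\right)^{2} = \left(\left(-8 + 4\right) + 7\right)^{2} = \left(-4 + 7\right)^{2} = 3^{2} = 9$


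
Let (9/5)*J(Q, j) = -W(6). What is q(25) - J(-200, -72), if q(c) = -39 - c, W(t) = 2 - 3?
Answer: -581/9 ≈ -64.556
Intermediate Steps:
W(t) = -1
J(Q, j) = 5/9 (J(Q, j) = 5*(-1*(-1))/9 = (5/9)*1 = 5/9)
q(25) - J(-200, -72) = (-39 - 1*25) - 1*5/9 = (-39 - 25) - 5/9 = -64 - 5/9 = -581/9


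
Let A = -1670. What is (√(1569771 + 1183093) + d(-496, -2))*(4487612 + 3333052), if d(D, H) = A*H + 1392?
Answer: 37007382048 + 31282656*√172054 ≈ 4.9983e+10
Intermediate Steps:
d(D, H) = 1392 - 1670*H (d(D, H) = -1670*H + 1392 = 1392 - 1670*H)
(√(1569771 + 1183093) + d(-496, -2))*(4487612 + 3333052) = (√(1569771 + 1183093) + (1392 - 1670*(-2)))*(4487612 + 3333052) = (√2752864 + (1392 + 3340))*7820664 = (4*√172054 + 4732)*7820664 = (4732 + 4*√172054)*7820664 = 37007382048 + 31282656*√172054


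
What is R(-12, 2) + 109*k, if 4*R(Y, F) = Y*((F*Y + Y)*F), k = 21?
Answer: 2505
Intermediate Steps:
R(Y, F) = F*Y*(Y + F*Y)/4 (R(Y, F) = (Y*((F*Y + Y)*F))/4 = (Y*((Y + F*Y)*F))/4 = (Y*(F*(Y + F*Y)))/4 = (F*Y*(Y + F*Y))/4 = F*Y*(Y + F*Y)/4)
R(-12, 2) + 109*k = (¼)*2*(-12)²*(1 + 2) + 109*21 = (¼)*2*144*3 + 2289 = 216 + 2289 = 2505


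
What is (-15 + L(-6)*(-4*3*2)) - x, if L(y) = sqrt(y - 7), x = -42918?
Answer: 42903 - 24*I*sqrt(13) ≈ 42903.0 - 86.533*I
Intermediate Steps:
L(y) = sqrt(-7 + y)
(-15 + L(-6)*(-4*3*2)) - x = (-15 + sqrt(-7 - 6)*(-4*3*2)) - 1*(-42918) = (-15 + sqrt(-13)*(-12*2)) + 42918 = (-15 + (I*sqrt(13))*(-24)) + 42918 = (-15 - 24*I*sqrt(13)) + 42918 = 42903 - 24*I*sqrt(13)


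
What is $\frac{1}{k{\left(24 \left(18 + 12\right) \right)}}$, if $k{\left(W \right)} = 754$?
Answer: $\frac{1}{754} \approx 0.0013263$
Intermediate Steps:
$\frac{1}{k{\left(24 \left(18 + 12\right) \right)}} = \frac{1}{754}$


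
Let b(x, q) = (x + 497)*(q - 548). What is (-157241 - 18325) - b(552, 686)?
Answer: -320328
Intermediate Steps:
b(x, q) = (-548 + q)*(497 + x) (b(x, q) = (497 + x)*(-548 + q) = (-548 + q)*(497 + x))
(-157241 - 18325) - b(552, 686) = (-157241 - 18325) - (-272356 - 548*552 + 497*686 + 686*552) = -175566 - (-272356 - 302496 + 340942 + 378672) = -175566 - 1*144762 = -175566 - 144762 = -320328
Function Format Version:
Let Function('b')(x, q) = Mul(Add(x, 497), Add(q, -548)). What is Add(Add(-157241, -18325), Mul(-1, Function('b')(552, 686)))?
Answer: -320328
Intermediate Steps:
Function('b')(x, q) = Mul(Add(-548, q), Add(497, x)) (Function('b')(x, q) = Mul(Add(497, x), Add(-548, q)) = Mul(Add(-548, q), Add(497, x)))
Add(Add(-157241, -18325), Mul(-1, Function('b')(552, 686))) = Add(Add(-157241, -18325), Mul(-1, Add(-272356, Mul(-548, 552), Mul(497, 686), Mul(686, 552)))) = Add(-175566, Mul(-1, Add(-272356, -302496, 340942, 378672))) = Add(-175566, Mul(-1, 144762)) = Add(-175566, -144762) = -320328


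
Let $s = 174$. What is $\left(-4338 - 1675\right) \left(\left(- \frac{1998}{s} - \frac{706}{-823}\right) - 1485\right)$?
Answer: $\frac{214640529040}{23867} \approx 8.9932 \cdot 10^{6}$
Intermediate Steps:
$\left(-4338 - 1675\right) \left(\left(- \frac{1998}{s} - \frac{706}{-823}\right) - 1485\right) = \left(-4338 - 1675\right) \left(\left(- \frac{1998}{174} - \frac{706}{-823}\right) - 1485\right) = - 6013 \left(\left(\left(-1998\right) \frac{1}{174} - - \frac{706}{823}\right) - 1485\right) = - 6013 \left(\left(- \frac{333}{29} + \frac{706}{823}\right) - 1485\right) = - 6013 \left(- \frac{253585}{23867} - 1485\right) = \left(-6013\right) \left(- \frac{35696080}{23867}\right) = \frac{214640529040}{23867}$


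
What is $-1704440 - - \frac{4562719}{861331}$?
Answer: $- \frac{1468082446921}{861331} \approx -1.7044 \cdot 10^{6}$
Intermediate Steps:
$-1704440 - - \frac{4562719}{861331} = -1704440 + \frac{4562719}{861331} = - \frac{1468082446921}{861331}$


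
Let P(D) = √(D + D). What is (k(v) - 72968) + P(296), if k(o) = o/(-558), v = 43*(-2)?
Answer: -20358029/279 + 4*√37 ≈ -72944.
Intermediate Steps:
v = -86
P(D) = √2*√D (P(D) = √(2*D) = √2*√D)
k(o) = -o/558 (k(o) = o*(-1/558) = -o/558)
(k(v) - 72968) + P(296) = (-1/558*(-86) - 72968) + √2*√296 = (43/279 - 72968) + √2*(2*√74) = -20358029/279 + 4*√37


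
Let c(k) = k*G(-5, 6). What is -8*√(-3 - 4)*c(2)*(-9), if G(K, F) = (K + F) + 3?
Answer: 576*I*√7 ≈ 1524.0*I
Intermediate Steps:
G(K, F) = 3 + F + K (G(K, F) = (F + K) + 3 = 3 + F + K)
c(k) = 4*k (c(k) = k*(3 + 6 - 5) = k*4 = 4*k)
-8*√(-3 - 4)*c(2)*(-9) = -8*√(-3 - 4)*(4*2)*(-9) = -8*√(-7)*8*(-9) = -8*(I*√7)*8*(-9) = -8*8*I*√7*(-9) = -(-576)*I*√7 = 576*I*√7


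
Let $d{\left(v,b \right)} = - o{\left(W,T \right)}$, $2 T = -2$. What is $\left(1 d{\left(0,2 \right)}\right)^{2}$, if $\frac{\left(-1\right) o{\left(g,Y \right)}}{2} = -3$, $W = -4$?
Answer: $36$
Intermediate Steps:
$T = -1$ ($T = \frac{1}{2} \left(-2\right) = -1$)
$o{\left(g,Y \right)} = 6$ ($o{\left(g,Y \right)} = \left(-2\right) \left(-3\right) = 6$)
$d{\left(v,b \right)} = -6$ ($d{\left(v,b \right)} = \left(-1\right) 6 = -6$)
$\left(1 d{\left(0,2 \right)}\right)^{2} = \left(1 \left(-6\right)\right)^{2} = \left(-6\right)^{2} = 36$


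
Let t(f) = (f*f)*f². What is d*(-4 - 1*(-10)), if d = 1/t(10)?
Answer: 3/5000 ≈ 0.00060000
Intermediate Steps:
t(f) = f⁴ (t(f) = f²*f² = f⁴)
d = 1/10000 (d = 1/(10⁴) = 1/10000 ≈ 0.00010000)
d*(-4 - 1*(-10)) = (-4 - 1*(-10))/10000 = (-4 + 10)/10000 = (1/10000)*6 = 3/5000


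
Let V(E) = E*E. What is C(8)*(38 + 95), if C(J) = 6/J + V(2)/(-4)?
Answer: -133/4 ≈ -33.250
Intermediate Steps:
V(E) = E**2
C(J) = -1 + 6/J (C(J) = 6/J + 2**2/(-4) = 6/J + 4*(-1/4) = 6/J - 1 = -1 + 6/J)
C(8)*(38 + 95) = ((6 - 1*8)/8)*(38 + 95) = ((6 - 8)/8)*133 = ((1/8)*(-2))*133 = -1/4*133 = -133/4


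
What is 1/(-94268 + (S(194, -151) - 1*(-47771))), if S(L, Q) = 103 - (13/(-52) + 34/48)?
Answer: -24/1113467 ≈ -2.1554e-5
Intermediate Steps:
S(L, Q) = 2461/24 (S(L, Q) = 103 - (13*(-1/52) + 34*(1/48)) = 103 - (-¼ + 17/24) = 103 - 1*11/24 = 103 - 11/24 = 2461/24)
1/(-94268 + (S(194, -151) - 1*(-47771))) = 1/(-94268 + (2461/24 - 1*(-47771))) = 1/(-94268 + (2461/24 + 47771)) = 1/(-94268 + 1148965/24) = 1/(-1113467/24) = -24/1113467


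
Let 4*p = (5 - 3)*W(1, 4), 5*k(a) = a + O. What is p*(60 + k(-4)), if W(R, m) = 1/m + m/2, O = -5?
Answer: 2619/40 ≈ 65.475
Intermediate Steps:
W(R, m) = 1/m + m/2 (W(R, m) = 1/m + m*(1/2) = 1/m + m/2)
k(a) = -1 + a/5 (k(a) = (a - 5)/5 = (-5 + a)/5 = -1 + a/5)
p = 9/8 (p = ((5 - 3)*(1/4 + (1/2)*4))/4 = (2*(1/4 + 2))/4 = (2*(9/4))/4 = (1/4)*(9/2) = 9/8 ≈ 1.1250)
p*(60 + k(-4)) = 9*(60 + (-1 + (1/5)*(-4)))/8 = 9*(60 + (-1 - 4/5))/8 = 9*(60 - 9/5)/8 = (9/8)*(291/5) = 2619/40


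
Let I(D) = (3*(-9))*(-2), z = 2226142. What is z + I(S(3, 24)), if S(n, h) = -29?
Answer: 2226196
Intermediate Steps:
I(D) = 54 (I(D) = -27*(-2) = 54)
z + I(S(3, 24)) = 2226142 + 54 = 2226196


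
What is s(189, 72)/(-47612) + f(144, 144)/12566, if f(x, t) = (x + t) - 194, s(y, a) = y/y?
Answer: 2231481/299146196 ≈ 0.0074595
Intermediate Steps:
s(y, a) = 1
f(x, t) = -194 + t + x (f(x, t) = (t + x) - 194 = -194 + t + x)
s(189, 72)/(-47612) + f(144, 144)/12566 = 1/(-47612) + (-194 + 144 + 144)/12566 = 1*(-1/47612) + 94*(1/12566) = -1/47612 + 47/6283 = 2231481/299146196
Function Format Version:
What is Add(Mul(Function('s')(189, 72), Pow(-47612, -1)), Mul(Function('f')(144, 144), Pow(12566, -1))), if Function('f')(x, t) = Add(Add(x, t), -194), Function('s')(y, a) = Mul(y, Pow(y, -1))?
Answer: Rational(2231481, 299146196) ≈ 0.0074595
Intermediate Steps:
Function('s')(y, a) = 1
Function('f')(x, t) = Add(-194, t, x) (Function('f')(x, t) = Add(Add(t, x), -194) = Add(-194, t, x))
Add(Mul(Function('s')(189, 72), Pow(-47612, -1)), Mul(Function('f')(144, 144), Pow(12566, -1))) = Add(Mul(1, Pow(-47612, -1)), Mul(Add(-194, 144, 144), Pow(12566, -1))) = Add(Mul(1, Rational(-1, 47612)), Mul(94, Rational(1, 12566))) = Add(Rational(-1, 47612), Rational(47, 6283)) = Rational(2231481, 299146196)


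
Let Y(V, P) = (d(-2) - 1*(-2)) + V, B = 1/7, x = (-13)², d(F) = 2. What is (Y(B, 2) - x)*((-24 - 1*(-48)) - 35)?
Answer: 12694/7 ≈ 1813.4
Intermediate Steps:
x = 169
B = ⅐ ≈ 0.14286
Y(V, P) = 4 + V (Y(V, P) = (2 - 1*(-2)) + V = (2 + 2) + V = 4 + V)
(Y(B, 2) - x)*((-24 - 1*(-48)) - 35) = ((4 + ⅐) - 1*169)*((-24 - 1*(-48)) - 35) = (29/7 - 169)*((-24 + 48) - 35) = -1154*(24 - 35)/7 = -1154/7*(-11) = 12694/7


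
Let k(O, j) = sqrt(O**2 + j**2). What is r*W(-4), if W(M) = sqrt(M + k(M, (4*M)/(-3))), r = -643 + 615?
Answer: -56*sqrt(6)/3 ≈ -45.724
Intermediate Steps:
r = -28
W(M) = sqrt(M + 5*sqrt(M**2)/3) (W(M) = sqrt(M + sqrt(M**2 + ((4*M)/(-3))**2)) = sqrt(M + sqrt(M**2 + ((4*M)*(-1/3))**2)) = sqrt(M + sqrt(M**2 + (-4*M/3)**2)) = sqrt(M + sqrt(M**2 + 16*M**2/9)) = sqrt(M + sqrt(25*M**2/9)) = sqrt(M + 5*sqrt(M**2)/3))
r*W(-4) = -28*sqrt(9*(-4) + 15*sqrt((-4)**2))/3 = -28*sqrt(-36 + 15*sqrt(16))/3 = -28*sqrt(-36 + 15*4)/3 = -28*sqrt(-36 + 60)/3 = -28*sqrt(24)/3 = -28*2*sqrt(6)/3 = -56*sqrt(6)/3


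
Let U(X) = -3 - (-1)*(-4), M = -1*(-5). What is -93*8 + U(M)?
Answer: -751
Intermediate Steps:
M = 5
U(X) = -7 (U(X) = -3 - 1*4 = -3 - 4 = -7)
-93*8 + U(M) = -93*8 - 7 = -744 - 7 = -751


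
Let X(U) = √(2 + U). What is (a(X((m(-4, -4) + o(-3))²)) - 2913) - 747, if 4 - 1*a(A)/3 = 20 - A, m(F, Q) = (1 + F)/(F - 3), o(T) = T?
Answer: -3708 + 3*√422/7 ≈ -3699.2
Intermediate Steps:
m(F, Q) = (1 + F)/(-3 + F)
a(A) = -48 + 3*A (a(A) = 12 - 3*(20 - A) = 12 + (-60 + 3*A) = -48 + 3*A)
(a(X((m(-4, -4) + o(-3))²)) - 2913) - 747 = ((-48 + 3*√(2 + ((1 - 4)/(-3 - 4) - 3)²)) - 2913) - 747 = ((-48 + 3*√(2 + (-3/(-7) - 3)²)) - 2913) - 747 = ((-48 + 3*√(2 + (-⅐*(-3) - 3)²)) - 2913) - 747 = ((-48 + 3*√(2 + (3/7 - 3)²)) - 2913) - 747 = ((-48 + 3*√(2 + (-18/7)²)) - 2913) - 747 = ((-48 + 3*√(2 + 324/49)) - 2913) - 747 = ((-48 + 3*√(422/49)) - 2913) - 747 = ((-48 + 3*(√422/7)) - 2913) - 747 = ((-48 + 3*√422/7) - 2913) - 747 = (-2961 + 3*√422/7) - 747 = -3708 + 3*√422/7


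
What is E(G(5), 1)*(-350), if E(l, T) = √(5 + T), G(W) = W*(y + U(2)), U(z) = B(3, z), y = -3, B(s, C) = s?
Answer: -350*√6 ≈ -857.32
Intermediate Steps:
U(z) = 3
G(W) = 0 (G(W) = W*(-3 + 3) = W*0 = 0)
E(G(5), 1)*(-350) = √(5 + 1)*(-350) = √6*(-350) = -350*√6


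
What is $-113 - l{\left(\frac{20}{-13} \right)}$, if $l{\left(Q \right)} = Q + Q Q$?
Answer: $- \frac{19237}{169} \approx -113.83$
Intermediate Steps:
$l{\left(Q \right)} = Q + Q^{2}$
$-113 - l{\left(\frac{20}{-13} \right)} = -113 - \frac{20}{-13} \left(1 + \frac{20}{-13}\right) = -113 - 20 \left(- \frac{1}{13}\right) \left(1 + 20 \left(- \frac{1}{13}\right)\right) = -113 - - \frac{20 \left(1 - \frac{20}{13}\right)}{13} = -113 - \left(- \frac{20}{13}\right) \left(- \frac{7}{13}\right) = -113 - \frac{140}{169} = - \frac{19237}{169}$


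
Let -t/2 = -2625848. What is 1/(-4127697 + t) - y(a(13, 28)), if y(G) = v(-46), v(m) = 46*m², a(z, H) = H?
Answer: -109405566663/1123999 ≈ -97336.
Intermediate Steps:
y(G) = 97336 (y(G) = 46*(-46)² = 46*2116 = 97336)
t = 5251696 (t = -2*(-2625848) = 5251696)
1/(-4127697 + t) - y(a(13, 28)) = 1/(-4127697 + 5251696) - 1*97336 = 1/1123999 - 97336 = -109405566663/1123999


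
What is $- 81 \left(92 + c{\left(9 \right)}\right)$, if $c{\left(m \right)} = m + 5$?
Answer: $-8586$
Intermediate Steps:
$c{\left(m \right)} = 5 + m$
$- 81 \left(92 + c{\left(9 \right)}\right) = - 81 \left(92 + \left(5 + 9\right)\right) = - 81 \left(92 + 14\right) = \left(-81\right) 106 = -8586$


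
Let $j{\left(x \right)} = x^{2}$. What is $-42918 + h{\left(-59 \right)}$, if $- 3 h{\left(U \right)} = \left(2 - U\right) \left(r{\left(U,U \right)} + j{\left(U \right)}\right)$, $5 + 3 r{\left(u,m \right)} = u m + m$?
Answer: $-136858$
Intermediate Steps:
$r{\left(u,m \right)} = - \frac{5}{3} + \frac{m}{3} + \frac{m u}{3}$ ($r{\left(u,m \right)} = - \frac{5}{3} + \frac{u m + m}{3} = - \frac{5}{3} + \frac{m u + m}{3} = - \frac{5}{3} + \frac{m + m u}{3} = - \frac{5}{3} + \left(\frac{m}{3} + \frac{m u}{3}\right) = - \frac{5}{3} + \frac{m}{3} + \frac{m u}{3}$)
$h{\left(U \right)} = - \frac{\left(2 - U\right) \left(- \frac{5}{3} + \frac{U}{3} + \frac{4 U^{2}}{3}\right)}{3}$ ($h{\left(U \right)} = - \frac{\left(2 - U\right) \left(\left(- \frac{5}{3} + \frac{U}{3} + \frac{U U}{3}\right) + U^{2}\right)}{3} = - \frac{\left(2 - U\right) \left(\left(- \frac{5}{3} + \frac{U}{3} + \frac{U^{2}}{3}\right) + U^{2}\right)}{3} = - \frac{\left(2 - U\right) \left(- \frac{5}{3} + \frac{U}{3} + \frac{4 U^{2}}{3}\right)}{3}$)
$-42918 + h{\left(-59 \right)} = -42918 + \left(\frac{10}{9} - - \frac{413}{9} - \frac{7 \left(-59\right)^{2}}{9} + \frac{4 \left(-59\right)^{3}}{9}\right) = -42918 + \left(\frac{10}{9} + \frac{413}{9} - \frac{24367}{9} + \frac{4}{9} \left(-205379\right)\right) = -42918 + \left(\frac{10}{9} + \frac{413}{9} - \frac{24367}{9} - \frac{821516}{9}\right) = -42918 - 93940 = -136858$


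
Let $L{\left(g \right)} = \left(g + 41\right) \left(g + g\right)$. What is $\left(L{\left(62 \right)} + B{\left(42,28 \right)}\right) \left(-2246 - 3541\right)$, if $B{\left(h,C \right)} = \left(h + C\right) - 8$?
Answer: $-74270358$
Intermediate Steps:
$B{\left(h,C \right)} = -8 + C + h$ ($B{\left(h,C \right)} = \left(C + h\right) - 8 = -8 + C + h$)
$L{\left(g \right)} = 2 g \left(41 + g\right)$ ($L{\left(g \right)} = \left(41 + g\right) 2 g = 2 g \left(41 + g\right)$)
$\left(L{\left(62 \right)} + B{\left(42,28 \right)}\right) \left(-2246 - 3541\right) = \left(2 \cdot 62 \left(41 + 62\right) + \left(-8 + 28 + 42\right)\right) \left(-2246 - 3541\right) = \left(2 \cdot 62 \cdot 103 + 62\right) \left(-5787\right) = \left(12772 + 62\right) \left(-5787\right) = 12834 \left(-5787\right) = -74270358$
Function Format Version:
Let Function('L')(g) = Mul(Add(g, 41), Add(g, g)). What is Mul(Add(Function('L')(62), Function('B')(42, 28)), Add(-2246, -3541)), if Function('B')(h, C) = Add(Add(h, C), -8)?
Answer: -74270358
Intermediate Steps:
Function('B')(h, C) = Add(-8, C, h) (Function('B')(h, C) = Add(Add(C, h), -8) = Add(-8, C, h))
Function('L')(g) = Mul(2, g, Add(41, g)) (Function('L')(g) = Mul(Add(41, g), Mul(2, g)) = Mul(2, g, Add(41, g)))
Mul(Add(Function('L')(62), Function('B')(42, 28)), Add(-2246, -3541)) = Mul(Add(Mul(2, 62, Add(41, 62)), Add(-8, 28, 42)), Add(-2246, -3541)) = Mul(Add(Mul(2, 62, 103), 62), -5787) = Mul(Add(12772, 62), -5787) = Mul(12834, -5787) = -74270358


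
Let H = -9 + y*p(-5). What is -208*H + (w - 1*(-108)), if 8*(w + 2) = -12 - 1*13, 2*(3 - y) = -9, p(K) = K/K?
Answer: 3319/8 ≈ 414.88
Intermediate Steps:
p(K) = 1
y = 15/2 (y = 3 - ½*(-9) = 3 + 9/2 = 15/2 ≈ 7.5000)
w = -41/8 (w = -2 + (-12 - 1*13)/8 = -2 + (-12 - 13)/8 = -2 + (⅛)*(-25) = -2 - 25/8 = -41/8 ≈ -5.1250)
H = -3/2 (H = -9 + (15/2)*1 = -9 + 15/2 = -3/2 ≈ -1.5000)
-208*H + (w - 1*(-108)) = -208*(-3/2) + (-41/8 - 1*(-108)) = 312 + (-41/8 + 108) = 312 + 823/8 = 3319/8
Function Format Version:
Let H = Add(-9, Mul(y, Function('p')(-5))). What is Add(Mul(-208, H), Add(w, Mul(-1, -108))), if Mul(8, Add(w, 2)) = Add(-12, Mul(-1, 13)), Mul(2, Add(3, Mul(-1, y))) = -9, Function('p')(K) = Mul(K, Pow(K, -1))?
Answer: Rational(3319, 8) ≈ 414.88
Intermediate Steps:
Function('p')(K) = 1
y = Rational(15, 2) (y = Add(3, Mul(Rational(-1, 2), -9)) = Add(3, Rational(9, 2)) = Rational(15, 2) ≈ 7.5000)
w = Rational(-41, 8) (w = Add(-2, Mul(Rational(1, 8), Add(-12, Mul(-1, 13)))) = Add(-2, Mul(Rational(1, 8), Add(-12, -13))) = Add(-2, Mul(Rational(1, 8), -25)) = Add(-2, Rational(-25, 8)) = Rational(-41, 8) ≈ -5.1250)
H = Rational(-3, 2) (H = Add(-9, Mul(Rational(15, 2), 1)) = Add(-9, Rational(15, 2)) = Rational(-3, 2) ≈ -1.5000)
Add(Mul(-208, H), Add(w, Mul(-1, -108))) = Add(Mul(-208, Rational(-3, 2)), Add(Rational(-41, 8), Mul(-1, -108))) = Add(312, Add(Rational(-41, 8), 108)) = Add(312, Rational(823, 8)) = Rational(3319, 8)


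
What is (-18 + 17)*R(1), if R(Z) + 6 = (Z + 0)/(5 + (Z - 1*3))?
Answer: 17/3 ≈ 5.6667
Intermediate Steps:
R(Z) = -6 + Z/(2 + Z) (R(Z) = -6 + (Z + 0)/(5 + (Z - 1*3)) = -6 + Z/(5 + (Z - 3)) = -6 + Z/(5 + (-3 + Z)) = -6 + Z/(2 + Z))
(-18 + 17)*R(1) = (-18 + 17)*((-12 - 5*1)/(2 + 1)) = -(-12 - 5)/3 = -(-17)/3 = -1*(-17/3) = 17/3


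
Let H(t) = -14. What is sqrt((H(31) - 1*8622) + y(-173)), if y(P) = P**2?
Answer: sqrt(21293) ≈ 145.92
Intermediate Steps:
sqrt((H(31) - 1*8622) + y(-173)) = sqrt((-14 - 1*8622) + (-173)**2) = sqrt((-14 - 8622) + 29929) = sqrt(-8636 + 29929) = sqrt(21293)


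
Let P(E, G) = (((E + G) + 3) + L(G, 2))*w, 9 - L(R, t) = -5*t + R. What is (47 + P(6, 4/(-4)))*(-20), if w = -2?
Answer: 180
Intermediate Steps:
L(R, t) = 9 - R + 5*t (L(R, t) = 9 - (-5*t + R) = 9 - (R - 5*t) = 9 + (-R + 5*t) = 9 - R + 5*t)
P(E, G) = -44 - 2*E (P(E, G) = (((E + G) + 3) + (9 - G + 5*2))*(-2) = ((3 + E + G) + (9 - G + 10))*(-2) = ((3 + E + G) + (19 - G))*(-2) = (22 + E)*(-2) = -44 - 2*E)
(47 + P(6, 4/(-4)))*(-20) = (47 + (-44 - 2*6))*(-20) = (47 + (-44 - 12))*(-20) = (47 - 56)*(-20) = -9*(-20) = 180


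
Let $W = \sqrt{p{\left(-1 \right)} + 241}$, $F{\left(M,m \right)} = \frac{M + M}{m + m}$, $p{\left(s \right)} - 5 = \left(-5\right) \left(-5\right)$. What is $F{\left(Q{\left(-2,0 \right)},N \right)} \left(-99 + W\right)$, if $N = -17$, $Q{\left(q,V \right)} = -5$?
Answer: $- \frac{495}{17} + \frac{5 \sqrt{271}}{17} \approx -24.276$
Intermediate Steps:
$p{\left(s \right)} = 30$ ($p{\left(s \right)} = 5 - -25 = 5 + 25 = 30$)
$F{\left(M,m \right)} = \frac{M}{m}$ ($F{\left(M,m \right)} = \frac{2 M}{2 m} = 2 M \frac{1}{2 m} = \frac{M}{m}$)
$W = \sqrt{271}$ ($W = \sqrt{30 + 241} = \sqrt{271} \approx 16.462$)
$F{\left(Q{\left(-2,0 \right)},N \right)} \left(-99 + W\right) = - \frac{5}{-17} \left(-99 + \sqrt{271}\right) = \left(-5\right) \left(- \frac{1}{17}\right) \left(-99 + \sqrt{271}\right) = \frac{5 \left(-99 + \sqrt{271}\right)}{17} = - \frac{495}{17} + \frac{5 \sqrt{271}}{17}$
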